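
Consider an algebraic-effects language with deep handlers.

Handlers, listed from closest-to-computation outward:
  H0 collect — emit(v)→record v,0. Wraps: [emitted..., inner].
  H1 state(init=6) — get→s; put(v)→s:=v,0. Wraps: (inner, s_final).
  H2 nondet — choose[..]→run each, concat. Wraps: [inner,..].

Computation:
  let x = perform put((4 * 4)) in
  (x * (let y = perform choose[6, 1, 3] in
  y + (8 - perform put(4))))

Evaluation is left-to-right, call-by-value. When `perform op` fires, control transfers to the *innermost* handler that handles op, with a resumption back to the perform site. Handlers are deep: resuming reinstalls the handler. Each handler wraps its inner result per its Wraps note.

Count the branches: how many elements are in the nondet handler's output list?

Answer: 3

Evaluation trace:
put(16) @ H1 ⇒ s:=16
choose[6, 1, 3] @ H2
  branch[0] choose=6:
    put(4) @ H1 ⇒ s:=4
    H0 returns [0]
    H1 returns ([0], 4)
    H2 returns [([0], 4)]
  branch[1] choose=1:
    put(4) @ H1 ⇒ s:=4
    H0 returns [0]
    H1 returns ([0], 4)
    H2 returns [([0], 4)]
  branch[2] choose=3:
    put(4) @ H1 ⇒ s:=4
    H0 returns [0]
    H1 returns ([0], 4)
    H2 returns [([0], 4)]
= [([0], 4), ([0], 4), ([0], 4)]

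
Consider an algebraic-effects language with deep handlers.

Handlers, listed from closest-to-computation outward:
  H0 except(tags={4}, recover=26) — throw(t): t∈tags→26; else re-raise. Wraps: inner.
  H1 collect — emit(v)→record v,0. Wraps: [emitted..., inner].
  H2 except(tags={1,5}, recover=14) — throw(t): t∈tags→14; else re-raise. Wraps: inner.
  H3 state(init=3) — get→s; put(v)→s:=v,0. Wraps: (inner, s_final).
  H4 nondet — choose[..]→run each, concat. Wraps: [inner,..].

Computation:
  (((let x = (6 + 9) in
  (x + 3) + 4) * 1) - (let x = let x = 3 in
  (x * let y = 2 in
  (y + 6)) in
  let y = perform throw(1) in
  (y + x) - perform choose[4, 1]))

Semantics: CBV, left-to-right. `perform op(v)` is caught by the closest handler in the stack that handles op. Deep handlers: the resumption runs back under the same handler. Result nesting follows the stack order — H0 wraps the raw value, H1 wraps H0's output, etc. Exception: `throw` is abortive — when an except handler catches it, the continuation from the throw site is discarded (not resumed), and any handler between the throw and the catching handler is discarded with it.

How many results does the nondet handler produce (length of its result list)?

Answer: 1

Step-by-step:
throw(1) @ H0 re-raised
throw(1) @ H2 caught ⇒ 14
H3 returns (14, 3)
H4 returns [(14, 3)]
= [(14, 3)]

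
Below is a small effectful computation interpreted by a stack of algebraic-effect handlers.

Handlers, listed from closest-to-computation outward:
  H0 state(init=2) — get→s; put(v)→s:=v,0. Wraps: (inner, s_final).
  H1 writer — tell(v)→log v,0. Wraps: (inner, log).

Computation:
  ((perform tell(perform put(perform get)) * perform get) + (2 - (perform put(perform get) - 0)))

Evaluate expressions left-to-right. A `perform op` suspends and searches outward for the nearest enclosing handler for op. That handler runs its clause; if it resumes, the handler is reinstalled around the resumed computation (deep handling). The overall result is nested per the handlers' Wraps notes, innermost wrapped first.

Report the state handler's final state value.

Answer: 2

Step-by-step:
get @ H0 ⇒ 2
put(2) @ H0 ⇒ s:=2
tell(0) @ H1 ⇒ log+=0
get @ H0 ⇒ 2
get @ H0 ⇒ 2
put(2) @ H0 ⇒ s:=2
H0 returns (2, 2)
H1 returns ((2, 2), (0))
= ((2, 2), (0))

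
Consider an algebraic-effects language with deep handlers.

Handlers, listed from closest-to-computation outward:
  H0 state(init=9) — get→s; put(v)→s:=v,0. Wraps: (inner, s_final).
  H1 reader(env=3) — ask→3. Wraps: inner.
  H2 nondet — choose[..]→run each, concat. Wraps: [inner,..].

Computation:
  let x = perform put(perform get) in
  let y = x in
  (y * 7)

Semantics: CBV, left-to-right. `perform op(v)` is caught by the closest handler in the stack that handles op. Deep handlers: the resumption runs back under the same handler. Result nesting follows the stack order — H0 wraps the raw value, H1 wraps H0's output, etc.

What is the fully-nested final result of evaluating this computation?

Answer: [(0, 9)]

Step-by-step:
get @ H0 ⇒ 9
put(9) @ H0 ⇒ s:=9
H0 returns (0, 9)
H1 returns (0, 9)
H2 returns [(0, 9)]
= [(0, 9)]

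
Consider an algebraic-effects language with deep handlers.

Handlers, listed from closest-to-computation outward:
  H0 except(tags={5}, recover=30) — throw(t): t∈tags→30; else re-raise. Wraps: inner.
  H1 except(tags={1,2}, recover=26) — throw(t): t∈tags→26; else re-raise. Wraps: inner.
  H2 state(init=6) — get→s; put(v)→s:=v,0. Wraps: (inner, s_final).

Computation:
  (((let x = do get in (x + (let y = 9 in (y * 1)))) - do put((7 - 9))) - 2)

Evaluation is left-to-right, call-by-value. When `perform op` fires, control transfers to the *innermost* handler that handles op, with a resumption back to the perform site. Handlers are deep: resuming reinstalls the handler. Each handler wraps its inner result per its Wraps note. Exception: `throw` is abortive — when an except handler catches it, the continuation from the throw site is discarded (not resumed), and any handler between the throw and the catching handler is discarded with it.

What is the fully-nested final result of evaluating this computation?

Evaluation trace:
get @ H2 ⇒ 6
put(-2) @ H2 ⇒ s:=-2
H0 returns 13
H1 returns 13
H2 returns (13, -2)
= (13, -2)

Answer: (13, -2)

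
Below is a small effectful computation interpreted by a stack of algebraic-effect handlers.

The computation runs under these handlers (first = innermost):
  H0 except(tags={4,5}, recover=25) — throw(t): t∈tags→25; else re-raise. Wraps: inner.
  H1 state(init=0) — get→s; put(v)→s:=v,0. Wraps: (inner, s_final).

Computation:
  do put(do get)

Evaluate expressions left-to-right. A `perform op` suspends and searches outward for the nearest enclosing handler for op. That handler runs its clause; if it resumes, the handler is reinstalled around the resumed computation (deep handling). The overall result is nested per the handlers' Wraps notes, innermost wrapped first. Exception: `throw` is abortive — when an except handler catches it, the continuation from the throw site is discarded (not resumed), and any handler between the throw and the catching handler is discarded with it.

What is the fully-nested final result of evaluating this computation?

Step-by-step:
get @ H1 ⇒ 0
put(0) @ H1 ⇒ s:=0
H0 returns 0
H1 returns (0, 0)
= (0, 0)

Answer: (0, 0)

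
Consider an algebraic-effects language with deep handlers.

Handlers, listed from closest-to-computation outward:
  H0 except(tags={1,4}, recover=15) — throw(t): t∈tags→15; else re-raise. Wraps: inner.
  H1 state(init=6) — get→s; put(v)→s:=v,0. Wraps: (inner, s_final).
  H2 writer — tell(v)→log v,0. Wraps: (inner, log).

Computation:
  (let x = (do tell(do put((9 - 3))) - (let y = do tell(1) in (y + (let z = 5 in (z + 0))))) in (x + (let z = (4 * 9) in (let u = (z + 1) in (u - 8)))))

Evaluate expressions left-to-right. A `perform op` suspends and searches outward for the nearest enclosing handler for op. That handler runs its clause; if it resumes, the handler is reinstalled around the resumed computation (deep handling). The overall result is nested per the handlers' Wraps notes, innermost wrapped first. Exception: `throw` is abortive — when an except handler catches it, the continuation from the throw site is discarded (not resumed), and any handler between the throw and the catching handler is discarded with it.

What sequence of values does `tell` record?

Step-by-step:
put(6) @ H1 ⇒ s:=6
tell(0) @ H2 ⇒ log+=0
tell(1) @ H2 ⇒ log+=1
H0 returns 24
H1 returns (24, 6)
H2 returns ((24, 6), (0, 1))
= ((24, 6), (0, 1))

Answer: (0, 1)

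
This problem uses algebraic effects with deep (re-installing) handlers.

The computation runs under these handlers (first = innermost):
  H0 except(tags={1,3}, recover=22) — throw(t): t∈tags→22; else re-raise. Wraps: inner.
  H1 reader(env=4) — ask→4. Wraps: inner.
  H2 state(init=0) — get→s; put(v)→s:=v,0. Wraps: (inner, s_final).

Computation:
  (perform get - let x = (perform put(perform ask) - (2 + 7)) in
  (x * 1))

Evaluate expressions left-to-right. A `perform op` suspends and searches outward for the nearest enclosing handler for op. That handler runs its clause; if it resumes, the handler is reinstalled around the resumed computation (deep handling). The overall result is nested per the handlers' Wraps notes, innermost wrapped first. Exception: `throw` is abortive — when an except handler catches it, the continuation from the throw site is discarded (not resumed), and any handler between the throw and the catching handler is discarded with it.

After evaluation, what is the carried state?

Step-by-step:
get @ H2 ⇒ 0
ask @ H1 ⇒ 4
put(4) @ H2 ⇒ s:=4
H0 returns 9
H1 returns 9
H2 returns (9, 4)
= (9, 4)

Answer: 4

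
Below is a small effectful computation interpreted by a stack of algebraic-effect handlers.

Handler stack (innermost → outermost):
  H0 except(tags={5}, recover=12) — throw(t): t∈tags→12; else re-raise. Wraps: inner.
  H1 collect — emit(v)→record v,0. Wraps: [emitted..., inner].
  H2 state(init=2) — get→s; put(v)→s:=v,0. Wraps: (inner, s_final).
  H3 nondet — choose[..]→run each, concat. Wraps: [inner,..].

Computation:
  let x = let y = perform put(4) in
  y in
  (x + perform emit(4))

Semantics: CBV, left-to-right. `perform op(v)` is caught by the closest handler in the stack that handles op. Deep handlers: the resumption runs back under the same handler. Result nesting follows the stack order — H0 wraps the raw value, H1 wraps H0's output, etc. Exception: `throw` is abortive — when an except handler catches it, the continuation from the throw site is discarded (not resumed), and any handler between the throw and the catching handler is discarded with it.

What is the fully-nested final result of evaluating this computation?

Answer: [([4, 0], 4)]

Step-by-step:
put(4) @ H2 ⇒ s:=4
emit(4) @ H1 ⇒ out+=4
H0 returns 0
H1 returns [4, 0]
H2 returns ([4, 0], 4)
H3 returns [([4, 0], 4)]
= [([4, 0], 4)]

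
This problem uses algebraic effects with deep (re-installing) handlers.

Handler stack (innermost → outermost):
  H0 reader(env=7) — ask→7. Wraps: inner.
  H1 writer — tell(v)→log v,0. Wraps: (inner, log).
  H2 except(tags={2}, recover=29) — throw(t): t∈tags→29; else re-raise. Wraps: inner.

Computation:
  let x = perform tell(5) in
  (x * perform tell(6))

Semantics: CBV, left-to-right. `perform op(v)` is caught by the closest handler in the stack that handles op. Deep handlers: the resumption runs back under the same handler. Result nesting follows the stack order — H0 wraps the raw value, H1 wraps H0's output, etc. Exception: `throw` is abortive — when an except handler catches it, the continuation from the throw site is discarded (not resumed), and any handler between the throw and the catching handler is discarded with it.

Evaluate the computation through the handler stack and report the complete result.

Answer: (0, (5, 6))

Evaluation trace:
tell(5) @ H1 ⇒ log+=5
tell(6) @ H1 ⇒ log+=6
H0 returns 0
H1 returns (0, (5, 6))
H2 returns (0, (5, 6))
= (0, (5, 6))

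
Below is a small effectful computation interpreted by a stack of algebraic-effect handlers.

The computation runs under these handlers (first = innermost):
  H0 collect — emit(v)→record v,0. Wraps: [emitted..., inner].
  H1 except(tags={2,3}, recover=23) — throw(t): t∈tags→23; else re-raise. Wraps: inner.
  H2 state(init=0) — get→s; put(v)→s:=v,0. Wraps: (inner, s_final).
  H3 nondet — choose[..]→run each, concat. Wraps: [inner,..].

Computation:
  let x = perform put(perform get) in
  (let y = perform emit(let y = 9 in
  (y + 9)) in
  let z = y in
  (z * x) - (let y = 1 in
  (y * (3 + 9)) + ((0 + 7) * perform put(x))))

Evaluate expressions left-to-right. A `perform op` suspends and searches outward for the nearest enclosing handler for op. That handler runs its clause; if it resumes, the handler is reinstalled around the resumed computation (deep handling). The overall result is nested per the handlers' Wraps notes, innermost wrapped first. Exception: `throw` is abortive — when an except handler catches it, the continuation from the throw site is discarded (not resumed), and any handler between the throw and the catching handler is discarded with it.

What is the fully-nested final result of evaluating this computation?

Answer: [([18, -12], 0)]

Evaluation trace:
get @ H2 ⇒ 0
put(0) @ H2 ⇒ s:=0
emit(18) @ H0 ⇒ out+=18
put(0) @ H2 ⇒ s:=0
H0 returns [18, -12]
H1 returns [18, -12]
H2 returns ([18, -12], 0)
H3 returns [([18, -12], 0)]
= [([18, -12], 0)]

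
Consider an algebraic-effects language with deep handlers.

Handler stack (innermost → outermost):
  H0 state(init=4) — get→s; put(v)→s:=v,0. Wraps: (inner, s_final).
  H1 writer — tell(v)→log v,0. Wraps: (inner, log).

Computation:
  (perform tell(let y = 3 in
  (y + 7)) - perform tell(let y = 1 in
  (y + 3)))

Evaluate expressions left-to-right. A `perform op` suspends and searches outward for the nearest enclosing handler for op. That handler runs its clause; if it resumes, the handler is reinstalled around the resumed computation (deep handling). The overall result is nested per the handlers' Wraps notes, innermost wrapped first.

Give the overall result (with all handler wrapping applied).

Answer: ((0, 4), (10, 4))

Step-by-step:
tell(10) @ H1 ⇒ log+=10
tell(4) @ H1 ⇒ log+=4
H0 returns (0, 4)
H1 returns ((0, 4), (10, 4))
= ((0, 4), (10, 4))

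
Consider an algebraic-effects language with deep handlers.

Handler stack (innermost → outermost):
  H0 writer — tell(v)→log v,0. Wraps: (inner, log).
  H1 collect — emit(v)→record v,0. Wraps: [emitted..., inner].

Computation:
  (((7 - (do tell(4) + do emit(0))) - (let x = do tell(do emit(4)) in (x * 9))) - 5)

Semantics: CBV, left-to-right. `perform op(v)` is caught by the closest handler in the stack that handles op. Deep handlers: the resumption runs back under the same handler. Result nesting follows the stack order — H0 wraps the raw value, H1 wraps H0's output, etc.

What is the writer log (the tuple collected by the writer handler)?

Answer: (4, 0)

Working:
tell(4) @ H0 ⇒ log+=4
emit(0) @ H1 ⇒ out+=0
emit(4) @ H1 ⇒ out+=4
tell(0) @ H0 ⇒ log+=0
H0 returns (2, (4, 0))
H1 returns [0, 4, (2, (4, 0))]
= [0, 4, (2, (4, 0))]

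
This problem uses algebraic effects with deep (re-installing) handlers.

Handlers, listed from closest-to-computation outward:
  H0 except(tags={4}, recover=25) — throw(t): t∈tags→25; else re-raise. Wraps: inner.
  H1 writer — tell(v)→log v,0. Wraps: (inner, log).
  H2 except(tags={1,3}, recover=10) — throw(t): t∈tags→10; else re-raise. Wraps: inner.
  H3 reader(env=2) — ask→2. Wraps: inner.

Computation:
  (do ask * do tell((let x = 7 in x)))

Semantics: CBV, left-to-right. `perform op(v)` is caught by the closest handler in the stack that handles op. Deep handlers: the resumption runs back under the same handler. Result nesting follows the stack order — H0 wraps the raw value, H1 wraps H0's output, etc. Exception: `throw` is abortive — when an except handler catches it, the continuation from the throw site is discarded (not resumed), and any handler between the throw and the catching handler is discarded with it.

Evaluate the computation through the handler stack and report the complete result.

Working:
ask @ H3 ⇒ 2
tell(7) @ H1 ⇒ log+=7
H0 returns 0
H1 returns (0, (7))
H2 returns (0, (7))
H3 returns (0, (7))
= (0, (7))

Answer: (0, (7))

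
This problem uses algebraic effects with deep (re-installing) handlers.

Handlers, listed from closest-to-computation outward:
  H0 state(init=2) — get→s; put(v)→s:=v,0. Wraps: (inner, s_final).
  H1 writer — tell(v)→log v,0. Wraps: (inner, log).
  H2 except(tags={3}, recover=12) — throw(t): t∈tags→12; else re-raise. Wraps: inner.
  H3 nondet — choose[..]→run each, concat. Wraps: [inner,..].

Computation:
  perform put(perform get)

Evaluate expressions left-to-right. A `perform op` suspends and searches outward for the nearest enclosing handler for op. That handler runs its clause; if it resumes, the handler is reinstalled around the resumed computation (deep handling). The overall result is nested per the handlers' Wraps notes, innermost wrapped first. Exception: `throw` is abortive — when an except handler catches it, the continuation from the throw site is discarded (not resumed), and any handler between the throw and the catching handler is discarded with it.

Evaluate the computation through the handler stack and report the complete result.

Answer: [((0, 2), ())]

Step-by-step:
get @ H0 ⇒ 2
put(2) @ H0 ⇒ s:=2
H0 returns (0, 2)
H1 returns ((0, 2), ())
H2 returns ((0, 2), ())
H3 returns [((0, 2), ())]
= [((0, 2), ())]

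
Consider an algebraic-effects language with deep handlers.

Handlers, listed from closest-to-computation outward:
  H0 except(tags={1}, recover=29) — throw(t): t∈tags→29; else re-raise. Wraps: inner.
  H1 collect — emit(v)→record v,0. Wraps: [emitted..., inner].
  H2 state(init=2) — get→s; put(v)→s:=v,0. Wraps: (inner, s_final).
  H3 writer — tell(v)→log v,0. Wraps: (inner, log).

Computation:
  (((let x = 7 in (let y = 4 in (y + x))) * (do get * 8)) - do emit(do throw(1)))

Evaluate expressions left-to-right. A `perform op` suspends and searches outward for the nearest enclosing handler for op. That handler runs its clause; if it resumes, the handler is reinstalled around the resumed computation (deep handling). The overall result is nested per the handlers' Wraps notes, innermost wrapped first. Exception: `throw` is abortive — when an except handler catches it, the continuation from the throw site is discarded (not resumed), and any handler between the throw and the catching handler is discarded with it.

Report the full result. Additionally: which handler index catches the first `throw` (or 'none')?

Answer: (([29], 2), ()) ; first throw caught by: H0

Evaluation trace:
get @ H2 ⇒ 2
throw(1) @ H0 caught ⇒ 29
H1 returns [29]
H2 returns ([29], 2)
H3 returns (([29], 2), ())
= (([29], 2), ())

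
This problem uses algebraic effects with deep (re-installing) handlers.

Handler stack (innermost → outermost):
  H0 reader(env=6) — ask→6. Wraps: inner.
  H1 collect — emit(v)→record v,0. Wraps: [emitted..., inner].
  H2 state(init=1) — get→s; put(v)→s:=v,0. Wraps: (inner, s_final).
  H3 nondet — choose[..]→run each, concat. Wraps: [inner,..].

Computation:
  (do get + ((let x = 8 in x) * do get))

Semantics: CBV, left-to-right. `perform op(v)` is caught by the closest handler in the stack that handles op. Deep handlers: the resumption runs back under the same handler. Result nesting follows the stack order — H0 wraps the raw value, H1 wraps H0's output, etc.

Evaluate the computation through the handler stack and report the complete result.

Answer: [([9], 1)]

Working:
get @ H2 ⇒ 1
get @ H2 ⇒ 1
H0 returns 9
H1 returns [9]
H2 returns ([9], 1)
H3 returns [([9], 1)]
= [([9], 1)]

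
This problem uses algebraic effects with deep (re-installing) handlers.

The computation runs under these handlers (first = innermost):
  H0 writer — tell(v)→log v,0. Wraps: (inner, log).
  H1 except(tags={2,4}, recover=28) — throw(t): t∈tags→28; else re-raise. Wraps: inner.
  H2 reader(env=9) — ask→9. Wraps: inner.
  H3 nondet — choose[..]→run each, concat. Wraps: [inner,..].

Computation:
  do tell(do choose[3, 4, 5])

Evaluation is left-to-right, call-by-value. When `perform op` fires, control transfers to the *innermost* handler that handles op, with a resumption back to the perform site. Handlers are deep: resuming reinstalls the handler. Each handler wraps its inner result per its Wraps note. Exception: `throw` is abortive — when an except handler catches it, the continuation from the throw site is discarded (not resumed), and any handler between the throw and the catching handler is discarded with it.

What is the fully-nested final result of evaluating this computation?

Working:
choose[3, 4, 5] @ H3
  branch[0] choose=3:
    tell(3) @ H0 ⇒ log+=3
    H0 returns (0, (3))
    H1 returns (0, (3))
    H2 returns (0, (3))
    H3 returns [(0, (3))]
  branch[1] choose=4:
    tell(4) @ H0 ⇒ log+=4
    H0 returns (0, (4))
    H1 returns (0, (4))
    H2 returns (0, (4))
    H3 returns [(0, (4))]
  branch[2] choose=5:
    tell(5) @ H0 ⇒ log+=5
    H0 returns (0, (5))
    H1 returns (0, (5))
    H2 returns (0, (5))
    H3 returns [(0, (5))]
= [(0, (3)), (0, (4)), (0, (5))]

Answer: [(0, (3)), (0, (4)), (0, (5))]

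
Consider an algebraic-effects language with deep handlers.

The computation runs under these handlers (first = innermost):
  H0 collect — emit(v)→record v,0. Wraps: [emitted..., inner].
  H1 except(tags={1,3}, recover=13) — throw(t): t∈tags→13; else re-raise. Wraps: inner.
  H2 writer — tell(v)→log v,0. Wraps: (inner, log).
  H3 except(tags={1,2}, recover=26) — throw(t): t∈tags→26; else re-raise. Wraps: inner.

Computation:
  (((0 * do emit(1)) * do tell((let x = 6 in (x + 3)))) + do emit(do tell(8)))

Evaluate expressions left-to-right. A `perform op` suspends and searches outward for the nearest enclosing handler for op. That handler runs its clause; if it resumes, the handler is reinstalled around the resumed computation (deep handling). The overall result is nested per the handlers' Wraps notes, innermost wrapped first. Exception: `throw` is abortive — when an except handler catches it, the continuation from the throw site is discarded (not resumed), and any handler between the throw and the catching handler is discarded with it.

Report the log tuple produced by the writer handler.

Working:
emit(1) @ H0 ⇒ out+=1
tell(9) @ H2 ⇒ log+=9
tell(8) @ H2 ⇒ log+=8
emit(0) @ H0 ⇒ out+=0
H0 returns [1, 0, 0]
H1 returns [1, 0, 0]
H2 returns ([1, 0, 0], (9, 8))
H3 returns ([1, 0, 0], (9, 8))
= ([1, 0, 0], (9, 8))

Answer: (9, 8)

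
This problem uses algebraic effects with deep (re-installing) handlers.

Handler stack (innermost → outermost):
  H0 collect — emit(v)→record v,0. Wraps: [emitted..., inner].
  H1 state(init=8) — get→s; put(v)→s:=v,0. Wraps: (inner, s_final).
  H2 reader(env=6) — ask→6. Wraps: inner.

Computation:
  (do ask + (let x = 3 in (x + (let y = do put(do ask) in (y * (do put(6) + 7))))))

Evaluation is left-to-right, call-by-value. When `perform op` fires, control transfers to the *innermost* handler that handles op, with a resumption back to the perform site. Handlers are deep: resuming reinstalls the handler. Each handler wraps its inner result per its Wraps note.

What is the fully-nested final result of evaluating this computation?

Evaluation trace:
ask @ H2 ⇒ 6
ask @ H2 ⇒ 6
put(6) @ H1 ⇒ s:=6
put(6) @ H1 ⇒ s:=6
H0 returns [9]
H1 returns ([9], 6)
H2 returns ([9], 6)
= ([9], 6)

Answer: ([9], 6)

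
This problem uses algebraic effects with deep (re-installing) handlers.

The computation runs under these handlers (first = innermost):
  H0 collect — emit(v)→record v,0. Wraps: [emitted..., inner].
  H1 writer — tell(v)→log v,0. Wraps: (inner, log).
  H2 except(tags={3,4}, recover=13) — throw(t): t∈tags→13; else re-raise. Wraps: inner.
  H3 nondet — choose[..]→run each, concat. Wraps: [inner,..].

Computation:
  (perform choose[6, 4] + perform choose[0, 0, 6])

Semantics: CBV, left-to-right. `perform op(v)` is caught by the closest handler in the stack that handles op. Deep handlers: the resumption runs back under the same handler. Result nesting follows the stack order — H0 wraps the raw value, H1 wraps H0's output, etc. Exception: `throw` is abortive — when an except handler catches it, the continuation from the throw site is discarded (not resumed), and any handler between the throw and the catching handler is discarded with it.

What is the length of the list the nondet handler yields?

Step-by-step:
choose[6, 4] @ H3
  branch[0] choose=6:
    choose[0, 0, 6] @ H3
      branch[0] choose=0:
        H0 returns [6]
        H1 returns ([6], ())
        H2 returns ([6], ())
        H3 returns [([6], ())]
      branch[1] choose=0:
        H0 returns [6]
        H1 returns ([6], ())
        H2 returns ([6], ())
        H3 returns [([6], ())]
      branch[2] choose=6:
        H0 returns [12]
        H1 returns ([12], ())
        H2 returns ([12], ())
        H3 returns [([12], ())]
  branch[1] choose=4:
    choose[0, 0, 6] @ H3
      branch[0] choose=0:
        H0 returns [4]
        H1 returns ([4], ())
        H2 returns ([4], ())
        H3 returns [([4], ())]
      branch[1] choose=0:
        H0 returns [4]
        H1 returns ([4], ())
        H2 returns ([4], ())
        H3 returns [([4], ())]
      branch[2] choose=6:
        H0 returns [10]
        H1 returns ([10], ())
        H2 returns ([10], ())
        H3 returns [([10], ())]
= [([6], ()), ([6], ()), ([12], ()), ([4], ()), ([4], ()), ([10], ())]

Answer: 6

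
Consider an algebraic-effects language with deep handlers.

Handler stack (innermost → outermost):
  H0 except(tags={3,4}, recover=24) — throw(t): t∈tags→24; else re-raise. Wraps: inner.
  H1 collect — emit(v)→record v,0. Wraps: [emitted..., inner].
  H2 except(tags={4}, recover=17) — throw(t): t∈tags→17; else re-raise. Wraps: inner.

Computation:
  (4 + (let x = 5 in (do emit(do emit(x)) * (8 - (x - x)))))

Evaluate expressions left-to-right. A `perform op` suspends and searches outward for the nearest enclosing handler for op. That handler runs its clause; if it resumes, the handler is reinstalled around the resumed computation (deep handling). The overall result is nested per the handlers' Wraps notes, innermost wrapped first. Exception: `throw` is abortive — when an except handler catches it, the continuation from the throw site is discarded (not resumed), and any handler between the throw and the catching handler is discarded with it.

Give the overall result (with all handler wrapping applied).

Answer: [5, 0, 4]

Step-by-step:
emit(5) @ H1 ⇒ out+=5
emit(0) @ H1 ⇒ out+=0
H0 returns 4
H1 returns [5, 0, 4]
H2 returns [5, 0, 4]
= [5, 0, 4]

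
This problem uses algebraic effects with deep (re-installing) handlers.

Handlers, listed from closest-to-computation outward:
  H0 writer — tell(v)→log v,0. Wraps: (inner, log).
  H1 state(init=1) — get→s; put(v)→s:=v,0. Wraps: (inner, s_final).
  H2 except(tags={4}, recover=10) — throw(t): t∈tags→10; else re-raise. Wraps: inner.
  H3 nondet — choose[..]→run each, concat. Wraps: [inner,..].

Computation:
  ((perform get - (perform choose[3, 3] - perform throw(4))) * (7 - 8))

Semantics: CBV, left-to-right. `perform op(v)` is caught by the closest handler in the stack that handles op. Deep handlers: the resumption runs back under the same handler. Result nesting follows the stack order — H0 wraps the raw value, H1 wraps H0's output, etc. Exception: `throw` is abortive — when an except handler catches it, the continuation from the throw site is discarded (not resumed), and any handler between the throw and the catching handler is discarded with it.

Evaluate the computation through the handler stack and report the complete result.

Evaluation trace:
get @ H1 ⇒ 1
choose[3, 3] @ H3
  branch[0] choose=3:
    throw(4) @ H2 caught ⇒ 10
    H3 returns [10]
  branch[1] choose=3:
    throw(4) @ H2 caught ⇒ 10
    H3 returns [10]
= [10, 10]

Answer: [10, 10]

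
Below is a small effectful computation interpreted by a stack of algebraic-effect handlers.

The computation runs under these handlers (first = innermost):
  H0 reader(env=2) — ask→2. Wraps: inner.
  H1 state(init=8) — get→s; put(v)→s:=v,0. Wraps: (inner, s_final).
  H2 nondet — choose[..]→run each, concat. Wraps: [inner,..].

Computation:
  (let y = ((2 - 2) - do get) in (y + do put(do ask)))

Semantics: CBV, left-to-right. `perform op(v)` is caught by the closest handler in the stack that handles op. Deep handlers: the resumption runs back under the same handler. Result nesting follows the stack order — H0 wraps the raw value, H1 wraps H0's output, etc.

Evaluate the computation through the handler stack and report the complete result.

Answer: [(-8, 2)]

Evaluation trace:
get @ H1 ⇒ 8
ask @ H0 ⇒ 2
put(2) @ H1 ⇒ s:=2
H0 returns -8
H1 returns (-8, 2)
H2 returns [(-8, 2)]
= [(-8, 2)]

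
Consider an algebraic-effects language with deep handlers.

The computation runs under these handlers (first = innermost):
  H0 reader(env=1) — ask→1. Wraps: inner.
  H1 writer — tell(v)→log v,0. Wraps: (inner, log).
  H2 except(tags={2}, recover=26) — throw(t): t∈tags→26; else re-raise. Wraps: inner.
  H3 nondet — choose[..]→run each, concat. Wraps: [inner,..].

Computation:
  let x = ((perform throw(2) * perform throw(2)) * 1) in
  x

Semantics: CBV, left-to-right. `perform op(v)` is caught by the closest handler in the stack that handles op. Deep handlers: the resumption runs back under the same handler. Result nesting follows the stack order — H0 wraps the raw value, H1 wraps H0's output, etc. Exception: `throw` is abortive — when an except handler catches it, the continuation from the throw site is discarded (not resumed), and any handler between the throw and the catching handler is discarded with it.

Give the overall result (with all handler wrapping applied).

Answer: [26]

Evaluation trace:
throw(2) @ H2 caught ⇒ 26
H3 returns [26]
= [26]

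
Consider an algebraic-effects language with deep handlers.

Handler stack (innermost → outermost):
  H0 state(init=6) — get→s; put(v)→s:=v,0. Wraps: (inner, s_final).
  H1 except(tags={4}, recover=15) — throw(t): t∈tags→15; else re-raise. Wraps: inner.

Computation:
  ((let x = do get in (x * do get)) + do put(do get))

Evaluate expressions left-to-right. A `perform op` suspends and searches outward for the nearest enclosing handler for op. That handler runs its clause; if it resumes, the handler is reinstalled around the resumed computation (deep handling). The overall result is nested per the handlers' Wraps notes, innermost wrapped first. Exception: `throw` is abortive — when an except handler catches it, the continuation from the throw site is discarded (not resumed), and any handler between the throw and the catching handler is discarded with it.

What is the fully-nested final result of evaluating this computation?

Answer: (36, 6)

Step-by-step:
get @ H0 ⇒ 6
get @ H0 ⇒ 6
get @ H0 ⇒ 6
put(6) @ H0 ⇒ s:=6
H0 returns (36, 6)
H1 returns (36, 6)
= (36, 6)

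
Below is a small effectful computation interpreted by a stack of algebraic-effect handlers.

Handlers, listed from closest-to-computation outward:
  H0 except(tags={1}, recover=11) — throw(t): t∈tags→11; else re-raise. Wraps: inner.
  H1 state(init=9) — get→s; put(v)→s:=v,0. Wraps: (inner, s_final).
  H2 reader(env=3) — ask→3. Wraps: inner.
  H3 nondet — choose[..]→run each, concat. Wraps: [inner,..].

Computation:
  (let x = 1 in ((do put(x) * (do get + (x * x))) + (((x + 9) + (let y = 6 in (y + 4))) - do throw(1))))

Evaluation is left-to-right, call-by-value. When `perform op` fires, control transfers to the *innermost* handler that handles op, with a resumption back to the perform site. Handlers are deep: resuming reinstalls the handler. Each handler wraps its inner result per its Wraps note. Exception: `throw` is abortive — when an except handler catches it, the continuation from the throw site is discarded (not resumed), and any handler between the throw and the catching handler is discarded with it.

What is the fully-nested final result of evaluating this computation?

Step-by-step:
put(1) @ H1 ⇒ s:=1
get @ H1 ⇒ 1
throw(1) @ H0 caught ⇒ 11
H1 returns (11, 1)
H2 returns (11, 1)
H3 returns [(11, 1)]
= [(11, 1)]

Answer: [(11, 1)]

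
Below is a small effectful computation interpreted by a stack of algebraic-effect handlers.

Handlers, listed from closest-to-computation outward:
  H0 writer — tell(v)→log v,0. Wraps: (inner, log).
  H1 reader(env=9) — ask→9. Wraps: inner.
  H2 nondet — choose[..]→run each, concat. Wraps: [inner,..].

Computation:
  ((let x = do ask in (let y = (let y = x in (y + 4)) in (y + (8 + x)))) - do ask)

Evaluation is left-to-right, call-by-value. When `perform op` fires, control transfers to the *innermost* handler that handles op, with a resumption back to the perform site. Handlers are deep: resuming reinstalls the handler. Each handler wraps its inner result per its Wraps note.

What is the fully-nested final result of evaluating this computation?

Evaluation trace:
ask @ H1 ⇒ 9
ask @ H1 ⇒ 9
H0 returns (21, ())
H1 returns (21, ())
H2 returns [(21, ())]
= [(21, ())]

Answer: [(21, ())]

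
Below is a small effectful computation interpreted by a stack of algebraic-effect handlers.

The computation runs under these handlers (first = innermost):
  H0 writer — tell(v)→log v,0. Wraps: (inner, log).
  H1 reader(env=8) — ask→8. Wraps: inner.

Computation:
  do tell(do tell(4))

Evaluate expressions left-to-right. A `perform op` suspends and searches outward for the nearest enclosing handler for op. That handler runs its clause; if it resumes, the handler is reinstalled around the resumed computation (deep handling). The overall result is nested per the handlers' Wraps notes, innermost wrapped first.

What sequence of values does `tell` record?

Evaluation trace:
tell(4) @ H0 ⇒ log+=4
tell(0) @ H0 ⇒ log+=0
H0 returns (0, (4, 0))
H1 returns (0, (4, 0))
= (0, (4, 0))

Answer: (4, 0)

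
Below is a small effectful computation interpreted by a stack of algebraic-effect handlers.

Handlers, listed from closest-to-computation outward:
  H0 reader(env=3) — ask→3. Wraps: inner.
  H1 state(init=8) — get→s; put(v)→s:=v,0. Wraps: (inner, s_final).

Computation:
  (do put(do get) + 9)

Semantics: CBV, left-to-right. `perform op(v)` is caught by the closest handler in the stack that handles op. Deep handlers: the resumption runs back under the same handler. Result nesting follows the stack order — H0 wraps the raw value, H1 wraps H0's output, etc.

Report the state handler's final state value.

Answer: 8

Evaluation trace:
get @ H1 ⇒ 8
put(8) @ H1 ⇒ s:=8
H0 returns 9
H1 returns (9, 8)
= (9, 8)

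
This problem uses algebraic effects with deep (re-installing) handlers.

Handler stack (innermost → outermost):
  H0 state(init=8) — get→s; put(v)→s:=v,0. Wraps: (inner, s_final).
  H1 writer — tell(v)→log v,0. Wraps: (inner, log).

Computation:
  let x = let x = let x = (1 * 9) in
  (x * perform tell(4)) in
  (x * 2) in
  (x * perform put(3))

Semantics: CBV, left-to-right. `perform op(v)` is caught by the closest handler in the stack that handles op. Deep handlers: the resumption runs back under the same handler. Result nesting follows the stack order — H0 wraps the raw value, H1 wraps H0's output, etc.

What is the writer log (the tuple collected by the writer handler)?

Answer: (4)

Step-by-step:
tell(4) @ H1 ⇒ log+=4
put(3) @ H0 ⇒ s:=3
H0 returns (0, 3)
H1 returns ((0, 3), (4))
= ((0, 3), (4))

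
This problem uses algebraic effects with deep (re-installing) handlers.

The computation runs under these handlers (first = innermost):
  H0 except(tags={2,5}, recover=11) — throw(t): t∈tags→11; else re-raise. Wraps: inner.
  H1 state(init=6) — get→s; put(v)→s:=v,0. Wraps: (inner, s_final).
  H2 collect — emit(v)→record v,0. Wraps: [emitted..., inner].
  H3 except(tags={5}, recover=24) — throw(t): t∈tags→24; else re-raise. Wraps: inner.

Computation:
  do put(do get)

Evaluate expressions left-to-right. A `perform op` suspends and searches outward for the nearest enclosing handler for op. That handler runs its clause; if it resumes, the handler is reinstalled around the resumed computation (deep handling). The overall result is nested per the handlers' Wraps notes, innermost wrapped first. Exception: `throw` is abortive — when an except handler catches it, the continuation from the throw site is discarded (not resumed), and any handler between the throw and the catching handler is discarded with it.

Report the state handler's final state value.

Answer: 6

Evaluation trace:
get @ H1 ⇒ 6
put(6) @ H1 ⇒ s:=6
H0 returns 0
H1 returns (0, 6)
H2 returns [(0, 6)]
H3 returns [(0, 6)]
= [(0, 6)]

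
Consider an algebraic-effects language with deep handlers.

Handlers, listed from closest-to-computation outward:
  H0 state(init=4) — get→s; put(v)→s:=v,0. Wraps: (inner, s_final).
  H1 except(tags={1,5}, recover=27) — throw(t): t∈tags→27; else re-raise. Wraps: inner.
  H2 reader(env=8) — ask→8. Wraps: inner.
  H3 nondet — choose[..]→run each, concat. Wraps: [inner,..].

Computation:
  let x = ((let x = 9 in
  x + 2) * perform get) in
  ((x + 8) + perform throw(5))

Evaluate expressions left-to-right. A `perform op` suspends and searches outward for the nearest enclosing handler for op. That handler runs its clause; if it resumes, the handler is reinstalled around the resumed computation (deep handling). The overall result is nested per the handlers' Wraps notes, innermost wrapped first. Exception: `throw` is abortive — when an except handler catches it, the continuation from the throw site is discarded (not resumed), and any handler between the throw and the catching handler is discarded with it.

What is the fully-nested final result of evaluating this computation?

Answer: [27]

Step-by-step:
get @ H0 ⇒ 4
throw(5) @ H1 caught ⇒ 27
H2 returns 27
H3 returns [27]
= [27]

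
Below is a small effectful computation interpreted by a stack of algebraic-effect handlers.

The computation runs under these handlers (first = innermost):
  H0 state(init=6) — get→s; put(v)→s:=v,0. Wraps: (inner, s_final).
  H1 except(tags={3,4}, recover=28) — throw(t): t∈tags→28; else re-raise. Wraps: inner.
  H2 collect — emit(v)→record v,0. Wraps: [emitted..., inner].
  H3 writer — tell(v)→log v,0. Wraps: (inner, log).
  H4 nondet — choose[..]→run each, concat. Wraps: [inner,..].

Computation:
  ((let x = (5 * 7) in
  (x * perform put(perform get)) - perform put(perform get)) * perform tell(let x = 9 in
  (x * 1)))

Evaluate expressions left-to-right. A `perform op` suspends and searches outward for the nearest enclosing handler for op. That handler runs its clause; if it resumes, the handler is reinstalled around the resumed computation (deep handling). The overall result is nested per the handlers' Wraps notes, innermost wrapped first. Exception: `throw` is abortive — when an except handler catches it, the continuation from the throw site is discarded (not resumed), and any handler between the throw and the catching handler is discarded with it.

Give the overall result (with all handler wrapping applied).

Answer: [([(0, 6)], (9))]

Step-by-step:
get @ H0 ⇒ 6
put(6) @ H0 ⇒ s:=6
get @ H0 ⇒ 6
put(6) @ H0 ⇒ s:=6
tell(9) @ H3 ⇒ log+=9
H0 returns (0, 6)
H1 returns (0, 6)
H2 returns [(0, 6)]
H3 returns ([(0, 6)], (9))
H4 returns [([(0, 6)], (9))]
= [([(0, 6)], (9))]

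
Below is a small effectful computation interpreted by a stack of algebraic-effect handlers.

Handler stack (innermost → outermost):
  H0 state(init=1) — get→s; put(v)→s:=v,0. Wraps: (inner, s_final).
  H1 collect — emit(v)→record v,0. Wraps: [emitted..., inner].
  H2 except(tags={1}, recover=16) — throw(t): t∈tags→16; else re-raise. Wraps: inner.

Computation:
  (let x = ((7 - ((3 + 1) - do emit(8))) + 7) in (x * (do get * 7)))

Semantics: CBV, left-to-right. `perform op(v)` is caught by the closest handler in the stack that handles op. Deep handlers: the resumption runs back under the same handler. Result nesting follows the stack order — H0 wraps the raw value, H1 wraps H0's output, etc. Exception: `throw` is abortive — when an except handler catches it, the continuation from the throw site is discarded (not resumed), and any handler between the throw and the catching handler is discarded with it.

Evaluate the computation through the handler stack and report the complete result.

Working:
emit(8) @ H1 ⇒ out+=8
get @ H0 ⇒ 1
H0 returns (70, 1)
H1 returns [8, (70, 1)]
H2 returns [8, (70, 1)]
= [8, (70, 1)]

Answer: [8, (70, 1)]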